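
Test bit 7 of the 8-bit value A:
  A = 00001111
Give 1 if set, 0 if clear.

Bit 7 is the 8th from the right.
  00001111
  ^
That bit is 0.

Answer: 0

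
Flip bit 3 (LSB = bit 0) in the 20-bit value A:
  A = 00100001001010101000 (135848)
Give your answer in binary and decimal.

Mask = 1 << 3 = 00000000000000001000
Bit 3 of A is 1; XOR with the mask flips it to 0.
  00100001001010101000
^ 00000000000000001000
----------------------
  00100001001010100000

Answer: 00100001001010100000 (135840)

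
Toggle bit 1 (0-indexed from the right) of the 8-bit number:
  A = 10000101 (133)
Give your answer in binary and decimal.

Mask = 1 << 1 = 00000010
Bit 1 of A is 0; XOR with the mask flips it to 1.
  10000101
^ 00000010
----------
  10000111

Answer: 10000111 (135)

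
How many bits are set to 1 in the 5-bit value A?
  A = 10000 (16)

10000
1-bits at positions (from bit 0 = LSB): 4
Count = 1

Answer: 1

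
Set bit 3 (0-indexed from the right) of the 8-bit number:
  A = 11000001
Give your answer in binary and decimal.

Mask = 1 << 3 = 00001000
Bit 3 of A is 0, so OR-ing with the mask flips it to 1.
  11000001
| 00001000
----------
  11001001

Answer: 11001001 (201)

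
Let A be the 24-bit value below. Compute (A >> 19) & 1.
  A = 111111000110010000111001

Bit 19 is the 20th from the right.
  111111000110010000111001
      ^
That bit is 1.

Answer: 1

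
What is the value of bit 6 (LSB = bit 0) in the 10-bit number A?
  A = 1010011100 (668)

Bit 6 is the 7th from the right.
  1010011100
     ^
That bit is 0.

Answer: 0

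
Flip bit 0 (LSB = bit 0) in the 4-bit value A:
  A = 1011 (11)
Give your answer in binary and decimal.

Mask = 1 << 0 = 0001
Bit 0 of A is 1; XOR with the mask flips it to 0.
  1011
^ 0001
------
  1010

Answer: 1010 (10)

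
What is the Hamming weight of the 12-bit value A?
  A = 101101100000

101101100000
1-bits at positions (from bit 0 = LSB): 5, 6, 8, 9, 11
Count = 5

Answer: 5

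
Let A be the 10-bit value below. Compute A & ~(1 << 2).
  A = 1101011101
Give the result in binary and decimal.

Mask = ~(1 << 2) = 1111111011
Bit 2 of A is 1, so AND-ing with the mask clears it to 0.
  1101011101
& 1111111011
------------
  1101011001

Answer: 1101011001 (857)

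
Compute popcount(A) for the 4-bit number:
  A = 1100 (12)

1100
1-bits at positions (from bit 0 = LSB): 2, 3
Count = 2

Answer: 2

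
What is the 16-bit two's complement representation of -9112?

1. Binary of +9112:  0010001110011000
2. Invert bits:     1101110001100111
3. Add 1:           1101110001101000

Answer: 1101110001101000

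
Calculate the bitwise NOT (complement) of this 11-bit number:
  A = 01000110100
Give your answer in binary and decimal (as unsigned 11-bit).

Flip each bit (0->1, 1->0):
  01000110100
  10111001011

Answer: 10111001011 (1483)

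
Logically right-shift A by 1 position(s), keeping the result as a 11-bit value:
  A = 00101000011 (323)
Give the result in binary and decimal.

Logical shift right by 1: drop the bottom 1 bit(s), prepend 1 zero(s) on the left.
  00101000011  ->  keep [0010100001], discard [1], prepend 0
= 00010100001

Answer: 00010100001 (161)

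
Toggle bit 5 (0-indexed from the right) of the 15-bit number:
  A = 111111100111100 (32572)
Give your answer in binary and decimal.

Mask = 1 << 5 = 000000000100000
Bit 5 of A is 1; XOR with the mask flips it to 0.
  111111100111100
^ 000000000100000
-----------------
  111111100011100

Answer: 111111100011100 (32540)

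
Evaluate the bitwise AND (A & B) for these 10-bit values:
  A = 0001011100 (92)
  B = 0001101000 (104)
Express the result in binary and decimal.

Apply & to each column (1 only where both bits are 1):
  0001011100
& 0001101000
------------
  0001001000

Answer: 0001001000 (72)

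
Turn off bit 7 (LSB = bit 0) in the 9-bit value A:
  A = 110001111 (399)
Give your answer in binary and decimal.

Mask = ~(1 << 7) = 101111111
Bit 7 of A is 1, so AND-ing with the mask clears it to 0.
  110001111
& 101111111
-----------
  100001111

Answer: 100001111 (271)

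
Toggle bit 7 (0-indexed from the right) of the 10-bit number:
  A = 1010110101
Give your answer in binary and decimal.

Mask = 1 << 7 = 0010000000
Bit 7 of A is 1; XOR with the mask flips it to 0.
  1010110101
^ 0010000000
------------
  1000110101

Answer: 1000110101 (565)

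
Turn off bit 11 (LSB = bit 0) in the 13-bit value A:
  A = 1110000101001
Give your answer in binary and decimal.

Mask = ~(1 << 11) = 1011111111111
Bit 11 of A is 1, so AND-ing with the mask clears it to 0.
  1110000101001
& 1011111111111
---------------
  1010000101001

Answer: 1010000101001 (5161)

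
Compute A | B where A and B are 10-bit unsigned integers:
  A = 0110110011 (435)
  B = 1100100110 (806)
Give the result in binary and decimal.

Apply | to each column (1 where either bit is 1):
  0110110011
| 1100100110
------------
  1110110111

Answer: 1110110111 (951)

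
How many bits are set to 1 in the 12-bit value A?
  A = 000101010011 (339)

000101010011
1-bits at positions (from bit 0 = LSB): 0, 1, 4, 6, 8
Count = 5

Answer: 5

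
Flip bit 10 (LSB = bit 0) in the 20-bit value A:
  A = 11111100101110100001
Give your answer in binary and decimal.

Mask = 1 << 10 = 00000000010000000000
Bit 10 of A is 0; XOR with the mask flips it to 1.
  11111100101110100001
^ 00000000010000000000
----------------------
  11111100111110100001

Answer: 11111100111110100001 (1036193)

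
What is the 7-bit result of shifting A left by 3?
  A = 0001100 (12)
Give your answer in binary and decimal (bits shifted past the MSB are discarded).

Shift left by 3: drop the top 3 bit(s), append 3 zero(s) on the right.
  0001100  ->  discard [000], keep [1100], append 000
= 1100000

Answer: 1100000 (96)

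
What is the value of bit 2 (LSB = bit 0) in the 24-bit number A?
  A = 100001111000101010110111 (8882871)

Bit 2 is the 3rd from the right.
  100001111000101010110111
                       ^
That bit is 1.

Answer: 1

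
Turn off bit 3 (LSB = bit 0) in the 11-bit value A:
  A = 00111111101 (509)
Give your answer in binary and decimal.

Mask = ~(1 << 3) = 11111110111
Bit 3 of A is 1, so AND-ing with the mask clears it to 0.
  00111111101
& 11111110111
-------------
  00111110101

Answer: 00111110101 (501)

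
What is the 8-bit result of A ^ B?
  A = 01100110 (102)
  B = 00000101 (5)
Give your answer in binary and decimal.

Apply ^ to each column (1 where bits differ):
  01100110
^ 00000101
----------
  01100011

Answer: 01100011 (99)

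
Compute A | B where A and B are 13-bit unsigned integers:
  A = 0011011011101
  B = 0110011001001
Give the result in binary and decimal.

Apply | to each column (1 where either bit is 1):
  0011011011101
| 0110011001001
---------------
  0111011011101

Answer: 0111011011101 (3805)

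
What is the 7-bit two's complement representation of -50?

1. Binary of +50:  0110010
2. Invert bits:     1001101
3. Add 1:           1001110

Answer: 1001110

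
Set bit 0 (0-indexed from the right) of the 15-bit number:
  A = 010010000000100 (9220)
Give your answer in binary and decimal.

Mask = 1 << 0 = 000000000000001
Bit 0 of A is 0, so OR-ing with the mask flips it to 1.
  010010000000100
| 000000000000001
-----------------
  010010000000101

Answer: 010010000000101 (9221)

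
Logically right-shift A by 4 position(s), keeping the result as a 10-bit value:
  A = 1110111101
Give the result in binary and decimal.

Logical shift right by 4: drop the bottom 4 bit(s), prepend 4 zero(s) on the left.
  1110111101  ->  keep [111011], discard [1101], prepend 0000
= 0000111011

Answer: 0000111011 (59)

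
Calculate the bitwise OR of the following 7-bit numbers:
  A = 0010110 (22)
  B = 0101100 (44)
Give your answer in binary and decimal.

Apply | to each column (1 where either bit is 1):
  0010110
| 0101100
---------
  0111110

Answer: 0111110 (62)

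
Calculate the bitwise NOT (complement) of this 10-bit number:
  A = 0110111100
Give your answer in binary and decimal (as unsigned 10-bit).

Flip each bit (0->1, 1->0):
  0110111100
  1001000011

Answer: 1001000011 (579)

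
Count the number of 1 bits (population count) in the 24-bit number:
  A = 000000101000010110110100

000000101000010110110100
1-bits at positions (from bit 0 = LSB): 2, 4, 5, 7, 8, 10, 15, 17
Count = 8

Answer: 8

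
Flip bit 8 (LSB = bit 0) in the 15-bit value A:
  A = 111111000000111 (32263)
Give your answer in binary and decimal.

Mask = 1 << 8 = 000000100000000
Bit 8 of A is 0; XOR with the mask flips it to 1.
  111111000000111
^ 000000100000000
-----------------
  111111100000111

Answer: 111111100000111 (32519)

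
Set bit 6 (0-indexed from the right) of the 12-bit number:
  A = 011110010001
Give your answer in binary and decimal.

Mask = 1 << 6 = 000001000000
Bit 6 of A is 0, so OR-ing with the mask flips it to 1.
  011110010001
| 000001000000
--------------
  011111010001

Answer: 011111010001 (2001)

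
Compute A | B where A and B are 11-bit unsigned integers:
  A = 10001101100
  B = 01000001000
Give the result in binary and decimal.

Apply | to each column (1 where either bit is 1):
  10001101100
| 01000001000
-------------
  11001101100

Answer: 11001101100 (1644)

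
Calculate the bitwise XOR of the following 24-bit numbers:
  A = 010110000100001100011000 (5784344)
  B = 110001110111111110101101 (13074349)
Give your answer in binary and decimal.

Apply ^ to each column (1 where bits differ):
  010110000100001100011000
^ 110001110111111110101101
--------------------------
  100111110011110010110101

Answer: 100111110011110010110101 (10435765)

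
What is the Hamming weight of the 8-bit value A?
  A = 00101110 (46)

00101110
1-bits at positions (from bit 0 = LSB): 1, 2, 3, 5
Count = 4

Answer: 4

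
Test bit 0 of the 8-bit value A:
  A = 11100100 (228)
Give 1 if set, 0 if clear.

Bit 0 is the 1st from the right.
  11100100
         ^
That bit is 0.

Answer: 0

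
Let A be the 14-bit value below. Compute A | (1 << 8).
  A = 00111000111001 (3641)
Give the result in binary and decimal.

Mask = 1 << 8 = 00000100000000
Bit 8 of A is 0, so OR-ing with the mask flips it to 1.
  00111000111001
| 00000100000000
----------------
  00111100111001

Answer: 00111100111001 (3897)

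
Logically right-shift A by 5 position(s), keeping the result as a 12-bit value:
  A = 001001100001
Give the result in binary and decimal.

Logical shift right by 5: drop the bottom 5 bit(s), prepend 5 zero(s) on the left.
  001001100001  ->  keep [0010011], discard [00001], prepend 00000
= 000000010011

Answer: 000000010011 (19)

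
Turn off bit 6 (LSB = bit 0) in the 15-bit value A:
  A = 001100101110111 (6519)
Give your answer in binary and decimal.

Mask = ~(1 << 6) = 111111110111111
Bit 6 of A is 1, so AND-ing with the mask clears it to 0.
  001100101110111
& 111111110111111
-----------------
  001100100110111

Answer: 001100100110111 (6455)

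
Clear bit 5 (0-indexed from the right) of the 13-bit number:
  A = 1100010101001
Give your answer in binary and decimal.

Mask = ~(1 << 5) = 1111111011111
Bit 5 of A is 1, so AND-ing with the mask clears it to 0.
  1100010101001
& 1111111011111
---------------
  1100010001001

Answer: 1100010001001 (6281)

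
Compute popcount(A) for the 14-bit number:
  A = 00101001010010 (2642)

00101001010010
1-bits at positions (from bit 0 = LSB): 1, 4, 6, 9, 11
Count = 5

Answer: 5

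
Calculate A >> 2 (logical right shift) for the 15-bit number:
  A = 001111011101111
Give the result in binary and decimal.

Logical shift right by 2: drop the bottom 2 bit(s), prepend 2 zero(s) on the left.
  001111011101111  ->  keep [0011110111011], discard [11], prepend 00
= 000011110111011

Answer: 000011110111011 (1979)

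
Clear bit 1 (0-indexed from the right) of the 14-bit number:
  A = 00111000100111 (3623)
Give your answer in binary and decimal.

Mask = ~(1 << 1) = 11111111111101
Bit 1 of A is 1, so AND-ing with the mask clears it to 0.
  00111000100111
& 11111111111101
----------------
  00111000100101

Answer: 00111000100101 (3621)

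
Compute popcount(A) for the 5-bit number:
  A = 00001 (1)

00001
1-bits at positions (from bit 0 = LSB): 0
Count = 1

Answer: 1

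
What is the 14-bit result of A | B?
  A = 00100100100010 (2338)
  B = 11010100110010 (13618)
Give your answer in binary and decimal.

Apply | to each column (1 where either bit is 1):
  00100100100010
| 11010100110010
----------------
  11110100110010

Answer: 11110100110010 (15666)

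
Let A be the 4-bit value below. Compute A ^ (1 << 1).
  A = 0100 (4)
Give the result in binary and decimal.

Mask = 1 << 1 = 0010
Bit 1 of A is 0; XOR with the mask flips it to 1.
  0100
^ 0010
------
  0110

Answer: 0110 (6)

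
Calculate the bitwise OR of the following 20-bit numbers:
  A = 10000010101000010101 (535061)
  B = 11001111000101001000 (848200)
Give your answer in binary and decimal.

Apply | to each column (1 where either bit is 1):
  10000010101000010101
| 11001111000101001000
----------------------
  11001111101101011101

Answer: 11001111101101011101 (850781)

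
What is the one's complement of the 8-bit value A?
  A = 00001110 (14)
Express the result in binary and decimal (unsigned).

Flip each bit (0->1, 1->0):
  00001110
  11110001

Answer: 11110001 (241)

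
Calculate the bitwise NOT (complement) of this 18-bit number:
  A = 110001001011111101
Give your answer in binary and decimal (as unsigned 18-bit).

Flip each bit (0->1, 1->0):
  110001001011111101
  001110110100000010

Answer: 001110110100000010 (60674)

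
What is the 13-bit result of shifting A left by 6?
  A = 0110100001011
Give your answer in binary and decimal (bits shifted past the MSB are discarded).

Shift left by 6: drop the top 6 bit(s), append 6 zero(s) on the right.
  0110100001011  ->  discard [011010], keep [0001011], append 000000
= 0001011000000

Answer: 0001011000000 (704)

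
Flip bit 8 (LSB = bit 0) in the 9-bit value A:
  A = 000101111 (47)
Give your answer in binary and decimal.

Mask = 1 << 8 = 100000000
Bit 8 of A is 0; XOR with the mask flips it to 1.
  000101111
^ 100000000
-----------
  100101111

Answer: 100101111 (303)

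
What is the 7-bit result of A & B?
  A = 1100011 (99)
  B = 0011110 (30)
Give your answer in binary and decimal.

Apply & to each column (1 only where both bits are 1):
  1100011
& 0011110
---------
  0000010

Answer: 0000010 (2)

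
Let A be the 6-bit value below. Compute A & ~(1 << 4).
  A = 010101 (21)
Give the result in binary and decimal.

Mask = ~(1 << 4) = 101111
Bit 4 of A is 1, so AND-ing with the mask clears it to 0.
  010101
& 101111
--------
  000101

Answer: 000101 (5)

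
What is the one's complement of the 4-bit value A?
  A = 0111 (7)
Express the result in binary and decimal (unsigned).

Flip each bit (0->1, 1->0):
  0111
  1000

Answer: 1000 (8)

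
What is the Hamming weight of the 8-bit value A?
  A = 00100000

00100000
1-bits at positions (from bit 0 = LSB): 5
Count = 1

Answer: 1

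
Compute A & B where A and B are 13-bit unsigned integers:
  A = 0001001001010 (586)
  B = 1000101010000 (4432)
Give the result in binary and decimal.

Apply & to each column (1 only where both bits are 1):
  0001001001010
& 1000101010000
---------------
  0000001000000

Answer: 0000001000000 (64)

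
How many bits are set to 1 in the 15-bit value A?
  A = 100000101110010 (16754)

100000101110010
1-bits at positions (from bit 0 = LSB): 1, 4, 5, 6, 8, 14
Count = 6

Answer: 6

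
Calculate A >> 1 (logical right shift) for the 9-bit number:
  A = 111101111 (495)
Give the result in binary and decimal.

Logical shift right by 1: drop the bottom 1 bit(s), prepend 1 zero(s) on the left.
  111101111  ->  keep [11110111], discard [1], prepend 0
= 011110111

Answer: 011110111 (247)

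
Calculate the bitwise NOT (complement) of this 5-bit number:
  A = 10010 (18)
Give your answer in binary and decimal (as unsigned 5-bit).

Flip each bit (0->1, 1->0):
  10010
  01101

Answer: 01101 (13)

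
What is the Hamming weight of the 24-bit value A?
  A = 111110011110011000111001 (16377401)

111110011110011000111001
1-bits at positions (from bit 0 = LSB): 0, 3, 4, 5, 9, 10, 13, 14, 15, 16, 19, 20, 21, 22, 23
Count = 15

Answer: 15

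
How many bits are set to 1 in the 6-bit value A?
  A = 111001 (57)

111001
1-bits at positions (from bit 0 = LSB): 0, 3, 4, 5
Count = 4

Answer: 4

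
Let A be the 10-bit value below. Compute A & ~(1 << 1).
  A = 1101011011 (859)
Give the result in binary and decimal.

Mask = ~(1 << 1) = 1111111101
Bit 1 of A is 1, so AND-ing with the mask clears it to 0.
  1101011011
& 1111111101
------------
  1101011001

Answer: 1101011001 (857)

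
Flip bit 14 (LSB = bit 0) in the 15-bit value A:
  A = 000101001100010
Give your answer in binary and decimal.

Mask = 1 << 14 = 100000000000000
Bit 14 of A is 0; XOR with the mask flips it to 1.
  000101001100010
^ 100000000000000
-----------------
  100101001100010

Answer: 100101001100010 (19042)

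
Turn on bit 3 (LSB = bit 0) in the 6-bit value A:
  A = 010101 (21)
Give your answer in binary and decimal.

Mask = 1 << 3 = 001000
Bit 3 of A is 0, so OR-ing with the mask flips it to 1.
  010101
| 001000
--------
  011101

Answer: 011101 (29)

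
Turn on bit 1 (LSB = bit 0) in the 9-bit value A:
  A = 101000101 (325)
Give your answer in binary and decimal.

Mask = 1 << 1 = 000000010
Bit 1 of A is 0, so OR-ing with the mask flips it to 1.
  101000101
| 000000010
-----------
  101000111

Answer: 101000111 (327)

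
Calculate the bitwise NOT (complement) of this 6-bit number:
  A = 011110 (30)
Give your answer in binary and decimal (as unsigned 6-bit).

Flip each bit (0->1, 1->0):
  011110
  100001

Answer: 100001 (33)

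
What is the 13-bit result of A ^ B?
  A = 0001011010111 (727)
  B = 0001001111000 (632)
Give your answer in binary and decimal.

Apply ^ to each column (1 where bits differ):
  0001011010111
^ 0001001111000
---------------
  0000010101111

Answer: 0000010101111 (175)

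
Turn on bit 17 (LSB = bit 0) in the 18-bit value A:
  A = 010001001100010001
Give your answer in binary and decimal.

Mask = 1 << 17 = 100000000000000000
Bit 17 of A is 0, so OR-ing with the mask flips it to 1.
  010001001100010001
| 100000000000000000
--------------------
  110001001100010001

Answer: 110001001100010001 (201489)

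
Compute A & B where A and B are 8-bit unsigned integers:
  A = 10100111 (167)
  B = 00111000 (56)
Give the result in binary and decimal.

Apply & to each column (1 only where both bits are 1):
  10100111
& 00111000
----------
  00100000

Answer: 00100000 (32)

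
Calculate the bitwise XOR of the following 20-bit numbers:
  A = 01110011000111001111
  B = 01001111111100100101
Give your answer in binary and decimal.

Apply ^ to each column (1 where bits differ):
  01110011000111001111
^ 01001111111100100101
----------------------
  00111100111011101010

Answer: 00111100111011101010 (249578)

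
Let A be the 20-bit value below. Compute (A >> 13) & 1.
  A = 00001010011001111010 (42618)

Bit 13 is the 14th from the right.
  00001010011001111010
        ^
That bit is 1.

Answer: 1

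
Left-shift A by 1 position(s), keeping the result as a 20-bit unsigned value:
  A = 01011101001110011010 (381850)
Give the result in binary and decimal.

Shift left by 1: drop the top 1 bit(s), append 1 zero(s) on the right.
  01011101001110011010  ->  discard [0], keep [1011101001110011010], append 0
= 10111010011100110100

Answer: 10111010011100110100 (763700)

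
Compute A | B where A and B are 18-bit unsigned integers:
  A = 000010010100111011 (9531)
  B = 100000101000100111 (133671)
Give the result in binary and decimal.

Apply | to each column (1 where either bit is 1):
  000010010100111011
| 100000101000100111
--------------------
  100010111100111111

Answer: 100010111100111111 (143167)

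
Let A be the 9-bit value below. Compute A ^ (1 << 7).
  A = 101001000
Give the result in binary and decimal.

Mask = 1 << 7 = 010000000
Bit 7 of A is 0; XOR with the mask flips it to 1.
  101001000
^ 010000000
-----------
  111001000

Answer: 111001000 (456)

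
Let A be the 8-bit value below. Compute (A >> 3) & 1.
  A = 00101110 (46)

Bit 3 is the 4th from the right.
  00101110
      ^
That bit is 1.

Answer: 1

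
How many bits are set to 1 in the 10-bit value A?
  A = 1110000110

1110000110
1-bits at positions (from bit 0 = LSB): 1, 2, 7, 8, 9
Count = 5

Answer: 5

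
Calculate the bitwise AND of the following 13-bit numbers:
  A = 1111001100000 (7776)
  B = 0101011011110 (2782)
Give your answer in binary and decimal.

Apply & to each column (1 only where both bits are 1):
  1111001100000
& 0101011011110
---------------
  0101001000000

Answer: 0101001000000 (2624)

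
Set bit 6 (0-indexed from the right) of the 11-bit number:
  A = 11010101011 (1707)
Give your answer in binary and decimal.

Mask = 1 << 6 = 00001000000
Bit 6 of A is 0, so OR-ing with the mask flips it to 1.
  11010101011
| 00001000000
-------------
  11011101011

Answer: 11011101011 (1771)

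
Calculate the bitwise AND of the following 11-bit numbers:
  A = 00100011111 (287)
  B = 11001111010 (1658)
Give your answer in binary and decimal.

Apply & to each column (1 only where both bits are 1):
  00100011111
& 11001111010
-------------
  00000011010

Answer: 00000011010 (26)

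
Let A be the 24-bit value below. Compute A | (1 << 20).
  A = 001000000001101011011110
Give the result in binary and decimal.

Mask = 1 << 20 = 000100000000000000000000
Bit 20 of A is 0, so OR-ing with the mask flips it to 1.
  001000000001101011011110
| 000100000000000000000000
--------------------------
  001100000001101011011110

Answer: 001100000001101011011110 (3152606)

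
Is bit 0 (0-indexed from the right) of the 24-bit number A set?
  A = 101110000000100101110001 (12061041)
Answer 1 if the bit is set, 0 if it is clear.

Bit 0 is the 1st from the right.
  101110000000100101110001
                         ^
That bit is 1.

Answer: 1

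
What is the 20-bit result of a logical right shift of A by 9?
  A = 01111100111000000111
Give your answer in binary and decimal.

Logical shift right by 9: drop the bottom 9 bit(s), prepend 9 zero(s) on the left.
  01111100111000000111  ->  keep [01111100111], discard [000000111], prepend 000000000
= 00000000001111100111

Answer: 00000000001111100111 (999)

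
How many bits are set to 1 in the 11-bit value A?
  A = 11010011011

11010011011
1-bits at positions (from bit 0 = LSB): 0, 1, 3, 4, 7, 9, 10
Count = 7

Answer: 7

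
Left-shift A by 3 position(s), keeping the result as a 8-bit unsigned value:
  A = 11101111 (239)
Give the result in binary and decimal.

Shift left by 3: drop the top 3 bit(s), append 3 zero(s) on the right.
  11101111  ->  discard [111], keep [01111], append 000
= 01111000

Answer: 01111000 (120)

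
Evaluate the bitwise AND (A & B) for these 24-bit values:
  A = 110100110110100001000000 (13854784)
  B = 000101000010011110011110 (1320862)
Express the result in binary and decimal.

Apply & to each column (1 only where both bits are 1):
  110100110110100001000000
& 000101000010011110011110
--------------------------
  000100000010000000000000

Answer: 000100000010000000000000 (1056768)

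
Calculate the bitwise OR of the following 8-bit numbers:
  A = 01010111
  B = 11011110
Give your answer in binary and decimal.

Apply | to each column (1 where either bit is 1):
  01010111
| 11011110
----------
  11011111

Answer: 11011111 (223)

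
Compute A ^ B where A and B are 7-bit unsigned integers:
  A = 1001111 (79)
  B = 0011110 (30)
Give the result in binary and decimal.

Apply ^ to each column (1 where bits differ):
  1001111
^ 0011110
---------
  1010001

Answer: 1010001 (81)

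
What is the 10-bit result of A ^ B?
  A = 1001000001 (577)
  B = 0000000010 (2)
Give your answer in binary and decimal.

Apply ^ to each column (1 where bits differ):
  1001000001
^ 0000000010
------------
  1001000011

Answer: 1001000011 (579)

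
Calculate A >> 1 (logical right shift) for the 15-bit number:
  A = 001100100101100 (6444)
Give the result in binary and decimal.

Logical shift right by 1: drop the bottom 1 bit(s), prepend 1 zero(s) on the left.
  001100100101100  ->  keep [00110010010110], discard [0], prepend 0
= 000110010010110

Answer: 000110010010110 (3222)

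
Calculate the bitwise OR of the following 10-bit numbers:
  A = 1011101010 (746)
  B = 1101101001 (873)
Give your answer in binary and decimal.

Apply | to each column (1 where either bit is 1):
  1011101010
| 1101101001
------------
  1111101011

Answer: 1111101011 (1003)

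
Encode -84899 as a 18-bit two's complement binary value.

1. Binary of +84899:  010100101110100011
2. Invert bits:     101011010001011100
3. Add 1:           101011010001011101

Answer: 101011010001011101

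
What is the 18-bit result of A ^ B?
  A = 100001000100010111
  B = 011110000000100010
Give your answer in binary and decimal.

Apply ^ to each column (1 where bits differ):
  100001000100010111
^ 011110000000100010
--------------------
  111111000100110101

Answer: 111111000100110101 (258357)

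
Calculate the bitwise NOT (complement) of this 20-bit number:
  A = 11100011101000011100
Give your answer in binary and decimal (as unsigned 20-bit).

Flip each bit (0->1, 1->0):
  11100011101000011100
  00011100010111100011

Answer: 00011100010111100011 (116195)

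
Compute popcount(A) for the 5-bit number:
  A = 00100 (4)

00100
1-bits at positions (from bit 0 = LSB): 2
Count = 1

Answer: 1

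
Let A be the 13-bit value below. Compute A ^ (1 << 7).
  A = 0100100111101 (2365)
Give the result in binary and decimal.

Mask = 1 << 7 = 0000010000000
Bit 7 of A is 0; XOR with the mask flips it to 1.
  0100100111101
^ 0000010000000
---------------
  0100110111101

Answer: 0100110111101 (2493)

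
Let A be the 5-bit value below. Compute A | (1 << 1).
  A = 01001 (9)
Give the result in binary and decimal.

Mask = 1 << 1 = 00010
Bit 1 of A is 0, so OR-ing with the mask flips it to 1.
  01001
| 00010
-------
  01011

Answer: 01011 (11)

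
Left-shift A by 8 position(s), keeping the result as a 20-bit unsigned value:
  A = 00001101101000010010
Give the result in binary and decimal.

Shift left by 8: drop the top 8 bit(s), append 8 zero(s) on the right.
  00001101101000010010  ->  discard [00001101], keep [101000010010], append 00000000
= 10100001001000000000

Answer: 10100001001000000000 (659968)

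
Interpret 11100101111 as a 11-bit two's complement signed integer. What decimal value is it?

MSB is 1, so the value is negative. Find the magnitude:
1. Invert bits:  00011010000
2. Add 1:        00011010001  = 209
3. Apply sign:   -209

Answer: -209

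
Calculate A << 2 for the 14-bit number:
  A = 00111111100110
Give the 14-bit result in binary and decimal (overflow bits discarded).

Shift left by 2: drop the top 2 bit(s), append 2 zero(s) on the right.
  00111111100110  ->  discard [00], keep [111111100110], append 00
= 11111110011000

Answer: 11111110011000 (16280)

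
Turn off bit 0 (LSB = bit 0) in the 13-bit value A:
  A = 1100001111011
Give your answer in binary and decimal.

Mask = ~(1 << 0) = 1111111111110
Bit 0 of A is 1, so AND-ing with the mask clears it to 0.
  1100001111011
& 1111111111110
---------------
  1100001111010

Answer: 1100001111010 (6266)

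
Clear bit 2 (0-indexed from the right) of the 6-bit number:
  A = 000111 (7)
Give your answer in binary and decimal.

Mask = ~(1 << 2) = 111011
Bit 2 of A is 1, so AND-ing with the mask clears it to 0.
  000111
& 111011
--------
  000011

Answer: 000011 (3)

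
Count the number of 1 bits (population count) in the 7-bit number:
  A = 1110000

1110000
1-bits at positions (from bit 0 = LSB): 4, 5, 6
Count = 3

Answer: 3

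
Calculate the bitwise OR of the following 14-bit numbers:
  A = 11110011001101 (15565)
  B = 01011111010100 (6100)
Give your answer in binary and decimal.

Apply | to each column (1 where either bit is 1):
  11110011001101
| 01011111010100
----------------
  11111111011101

Answer: 11111111011101 (16349)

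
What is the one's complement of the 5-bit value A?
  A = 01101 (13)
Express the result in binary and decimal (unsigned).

Flip each bit (0->1, 1->0):
  01101
  10010

Answer: 10010 (18)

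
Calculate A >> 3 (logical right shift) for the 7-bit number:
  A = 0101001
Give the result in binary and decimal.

Logical shift right by 3: drop the bottom 3 bit(s), prepend 3 zero(s) on the left.
  0101001  ->  keep [0101], discard [001], prepend 000
= 0000101

Answer: 0000101 (5)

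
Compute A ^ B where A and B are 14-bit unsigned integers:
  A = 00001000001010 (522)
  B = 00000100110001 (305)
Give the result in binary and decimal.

Apply ^ to each column (1 where bits differ):
  00001000001010
^ 00000100110001
----------------
  00001100111011

Answer: 00001100111011 (827)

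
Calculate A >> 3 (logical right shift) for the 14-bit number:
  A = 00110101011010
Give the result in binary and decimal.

Logical shift right by 3: drop the bottom 3 bit(s), prepend 3 zero(s) on the left.
  00110101011010  ->  keep [00110101011], discard [010], prepend 000
= 00000110101011

Answer: 00000110101011 (427)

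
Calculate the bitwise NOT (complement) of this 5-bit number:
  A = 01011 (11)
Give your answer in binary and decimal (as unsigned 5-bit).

Flip each bit (0->1, 1->0):
  01011
  10100

Answer: 10100 (20)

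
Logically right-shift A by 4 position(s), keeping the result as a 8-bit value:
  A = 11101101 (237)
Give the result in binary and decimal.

Logical shift right by 4: drop the bottom 4 bit(s), prepend 4 zero(s) on the left.
  11101101  ->  keep [1110], discard [1101], prepend 0000
= 00001110

Answer: 00001110 (14)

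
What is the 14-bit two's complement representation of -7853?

1. Binary of +7853:  01111010101101
2. Invert bits:     10000101010010
3. Add 1:           10000101010011

Answer: 10000101010011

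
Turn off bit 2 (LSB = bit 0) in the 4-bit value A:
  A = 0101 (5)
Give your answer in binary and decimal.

Mask = ~(1 << 2) = 1011
Bit 2 of A is 1, so AND-ing with the mask clears it to 0.
  0101
& 1011
------
  0001

Answer: 0001 (1)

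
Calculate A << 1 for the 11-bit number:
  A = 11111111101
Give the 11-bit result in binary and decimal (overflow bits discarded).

Shift left by 1: drop the top 1 bit(s), append 1 zero(s) on the right.
  11111111101  ->  discard [1], keep [1111111101], append 0
= 11111111010

Answer: 11111111010 (2042)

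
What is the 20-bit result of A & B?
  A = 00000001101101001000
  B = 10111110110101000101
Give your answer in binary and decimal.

Apply & to each column (1 only where both bits are 1):
  00000001101101001000
& 10111110110101000101
----------------------
  00000000100101000000

Answer: 00000000100101000000 (2368)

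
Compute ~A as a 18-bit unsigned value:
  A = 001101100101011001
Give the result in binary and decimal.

Flip each bit (0->1, 1->0):
  001101100101011001
  110010011010100110

Answer: 110010011010100110 (206502)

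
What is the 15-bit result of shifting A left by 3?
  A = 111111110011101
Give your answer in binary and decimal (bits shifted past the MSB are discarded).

Shift left by 3: drop the top 3 bit(s), append 3 zero(s) on the right.
  111111110011101  ->  discard [111], keep [111110011101], append 000
= 111110011101000

Answer: 111110011101000 (31976)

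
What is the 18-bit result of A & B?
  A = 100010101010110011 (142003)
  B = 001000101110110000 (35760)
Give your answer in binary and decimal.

Apply & to each column (1 only where both bits are 1):
  100010101010110011
& 001000101110110000
--------------------
  000000101010110000

Answer: 000000101010110000 (2736)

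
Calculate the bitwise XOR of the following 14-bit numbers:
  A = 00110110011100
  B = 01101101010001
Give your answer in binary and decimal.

Apply ^ to each column (1 where bits differ):
  00110110011100
^ 01101101010001
----------------
  01011011001101

Answer: 01011011001101 (5837)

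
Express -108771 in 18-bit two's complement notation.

1. Binary of +108771:  011010100011100011
2. Invert bits:     100101011100011100
3. Add 1:           100101011100011101

Answer: 100101011100011101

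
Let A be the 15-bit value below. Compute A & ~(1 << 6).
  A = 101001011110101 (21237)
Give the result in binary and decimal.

Mask = ~(1 << 6) = 111111110111111
Bit 6 of A is 1, so AND-ing with the mask clears it to 0.
  101001011110101
& 111111110111111
-----------------
  101001010110101

Answer: 101001010110101 (21173)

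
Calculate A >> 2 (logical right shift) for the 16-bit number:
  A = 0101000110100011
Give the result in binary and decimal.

Logical shift right by 2: drop the bottom 2 bit(s), prepend 2 zero(s) on the left.
  0101000110100011  ->  keep [01010001101000], discard [11], prepend 00
= 0001010001101000

Answer: 0001010001101000 (5224)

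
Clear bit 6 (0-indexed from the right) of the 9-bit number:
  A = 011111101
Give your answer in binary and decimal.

Mask = ~(1 << 6) = 110111111
Bit 6 of A is 1, so AND-ing with the mask clears it to 0.
  011111101
& 110111111
-----------
  010111101

Answer: 010111101 (189)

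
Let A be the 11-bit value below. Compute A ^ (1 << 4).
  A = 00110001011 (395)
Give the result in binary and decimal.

Mask = 1 << 4 = 00000010000
Bit 4 of A is 0; XOR with the mask flips it to 1.
  00110001011
^ 00000010000
-------------
  00110011011

Answer: 00110011011 (411)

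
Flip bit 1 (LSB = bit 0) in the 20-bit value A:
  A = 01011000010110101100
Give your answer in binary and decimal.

Mask = 1 << 1 = 00000000000000000010
Bit 1 of A is 0; XOR with the mask flips it to 1.
  01011000010110101100
^ 00000000000000000010
----------------------
  01011000010110101110

Answer: 01011000010110101110 (361902)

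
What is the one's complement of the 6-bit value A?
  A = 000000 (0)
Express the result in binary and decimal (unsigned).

Flip each bit (0->1, 1->0):
  000000
  111111

Answer: 111111 (63)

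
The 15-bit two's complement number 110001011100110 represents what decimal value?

MSB is 1, so the value is negative. Find the magnitude:
1. Invert bits:  001110100011001
2. Add 1:        001110100011010  = 7450
3. Apply sign:   -7450

Answer: -7450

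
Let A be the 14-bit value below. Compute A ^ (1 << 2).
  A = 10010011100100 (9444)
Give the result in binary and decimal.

Mask = 1 << 2 = 00000000000100
Bit 2 of A is 1; XOR with the mask flips it to 0.
  10010011100100
^ 00000000000100
----------------
  10010011100000

Answer: 10010011100000 (9440)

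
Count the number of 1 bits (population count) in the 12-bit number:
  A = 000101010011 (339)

000101010011
1-bits at positions (from bit 0 = LSB): 0, 1, 4, 6, 8
Count = 5

Answer: 5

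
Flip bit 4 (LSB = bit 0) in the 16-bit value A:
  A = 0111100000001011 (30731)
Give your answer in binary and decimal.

Mask = 1 << 4 = 0000000000010000
Bit 4 of A is 0; XOR with the mask flips it to 1.
  0111100000001011
^ 0000000000010000
------------------
  0111100000011011

Answer: 0111100000011011 (30747)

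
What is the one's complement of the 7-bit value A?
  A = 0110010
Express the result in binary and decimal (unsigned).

Flip each bit (0->1, 1->0):
  0110010
  1001101

Answer: 1001101 (77)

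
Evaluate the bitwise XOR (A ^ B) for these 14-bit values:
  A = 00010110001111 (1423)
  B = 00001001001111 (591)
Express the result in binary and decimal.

Apply ^ to each column (1 where bits differ):
  00010110001111
^ 00001001001111
----------------
  00011111000000

Answer: 00011111000000 (1984)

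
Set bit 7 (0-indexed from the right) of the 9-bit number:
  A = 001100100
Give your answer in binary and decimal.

Mask = 1 << 7 = 010000000
Bit 7 of A is 0, so OR-ing with the mask flips it to 1.
  001100100
| 010000000
-----------
  011100100

Answer: 011100100 (228)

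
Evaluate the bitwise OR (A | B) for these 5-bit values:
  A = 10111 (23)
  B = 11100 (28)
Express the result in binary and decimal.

Apply | to each column (1 where either bit is 1):
  10111
| 11100
-------
  11111

Answer: 11111 (31)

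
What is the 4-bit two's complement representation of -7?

1. Binary of +7:  0111
2. Invert bits:     1000
3. Add 1:           1001

Answer: 1001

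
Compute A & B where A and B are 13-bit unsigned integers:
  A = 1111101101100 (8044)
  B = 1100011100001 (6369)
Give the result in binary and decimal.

Apply & to each column (1 only where both bits are 1):
  1111101101100
& 1100011100001
---------------
  1100001100000

Answer: 1100001100000 (6240)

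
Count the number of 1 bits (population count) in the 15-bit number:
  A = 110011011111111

110011011111111
1-bits at positions (from bit 0 = LSB): 0, 1, 2, 3, 4, 5, 6, 7, 9, 10, 13, 14
Count = 12

Answer: 12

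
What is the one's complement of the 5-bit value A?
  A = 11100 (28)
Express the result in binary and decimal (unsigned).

Flip each bit (0->1, 1->0):
  11100
  00011

Answer: 00011 (3)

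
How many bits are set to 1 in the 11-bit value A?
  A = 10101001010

10101001010
1-bits at positions (from bit 0 = LSB): 1, 3, 6, 8, 10
Count = 5

Answer: 5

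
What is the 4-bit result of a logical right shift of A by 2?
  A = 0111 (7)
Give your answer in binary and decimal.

Logical shift right by 2: drop the bottom 2 bit(s), prepend 2 zero(s) on the left.
  0111  ->  keep [01], discard [11], prepend 00
= 0001

Answer: 0001 (1)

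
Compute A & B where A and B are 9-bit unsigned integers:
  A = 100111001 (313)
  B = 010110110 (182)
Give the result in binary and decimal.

Apply & to each column (1 only where both bits are 1):
  100111001
& 010110110
-----------
  000110000

Answer: 000110000 (48)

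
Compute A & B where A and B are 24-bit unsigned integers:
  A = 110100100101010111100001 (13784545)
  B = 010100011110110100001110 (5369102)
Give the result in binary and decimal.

Apply & to each column (1 only where both bits are 1):
  110100100101010111100001
& 010100011110110100001110
--------------------------
  010100000100010100000000

Answer: 010100000100010100000000 (5260544)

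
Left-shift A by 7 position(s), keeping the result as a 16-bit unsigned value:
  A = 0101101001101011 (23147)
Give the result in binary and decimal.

Shift left by 7: drop the top 7 bit(s), append 7 zero(s) on the right.
  0101101001101011  ->  discard [0101101], keep [001101011], append 0000000
= 0011010110000000

Answer: 0011010110000000 (13696)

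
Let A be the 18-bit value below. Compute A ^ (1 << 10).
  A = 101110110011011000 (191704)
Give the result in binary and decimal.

Mask = 1 << 10 = 000000010000000000
Bit 10 of A is 1; XOR with the mask flips it to 0.
  101110110011011000
^ 000000010000000000
--------------------
  101110100011011000

Answer: 101110100011011000 (190680)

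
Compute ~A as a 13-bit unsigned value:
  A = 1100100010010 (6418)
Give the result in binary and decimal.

Flip each bit (0->1, 1->0):
  1100100010010
  0011011101101

Answer: 0011011101101 (1773)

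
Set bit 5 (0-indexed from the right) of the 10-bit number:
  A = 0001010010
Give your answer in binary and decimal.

Mask = 1 << 5 = 0000100000
Bit 5 of A is 0, so OR-ing with the mask flips it to 1.
  0001010010
| 0000100000
------------
  0001110010

Answer: 0001110010 (114)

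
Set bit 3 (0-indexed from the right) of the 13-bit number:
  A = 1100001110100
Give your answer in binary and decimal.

Mask = 1 << 3 = 0000000001000
Bit 3 of A is 0, so OR-ing with the mask flips it to 1.
  1100001110100
| 0000000001000
---------------
  1100001111100

Answer: 1100001111100 (6268)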